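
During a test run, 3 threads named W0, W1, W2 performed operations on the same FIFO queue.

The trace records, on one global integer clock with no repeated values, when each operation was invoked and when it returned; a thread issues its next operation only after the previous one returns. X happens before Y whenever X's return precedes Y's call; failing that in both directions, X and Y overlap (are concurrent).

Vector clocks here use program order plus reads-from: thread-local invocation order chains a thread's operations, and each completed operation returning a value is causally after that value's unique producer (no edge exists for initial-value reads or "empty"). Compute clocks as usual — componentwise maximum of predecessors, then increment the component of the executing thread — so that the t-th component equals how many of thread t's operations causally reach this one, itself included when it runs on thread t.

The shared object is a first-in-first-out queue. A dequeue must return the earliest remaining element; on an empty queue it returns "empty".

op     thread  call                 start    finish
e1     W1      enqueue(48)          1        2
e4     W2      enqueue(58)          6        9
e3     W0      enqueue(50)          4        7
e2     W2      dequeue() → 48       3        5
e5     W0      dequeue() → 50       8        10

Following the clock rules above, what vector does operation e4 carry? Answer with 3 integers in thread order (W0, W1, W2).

e1, invoked 1, has no incoming edges; only W1's bump applies → (0, 1, 0)
e3, invoked 4, has no incoming edges; only W0's bump applies → (1, 0, 0)
VC(e2, invoked at 3): max of VC(e1)=(0, 1, 0), then +1 on thread W2 → (0, 1, 1)
VC(e5, invoked at 8): max of VC(e3)=(1, 0, 0), then +1 on thread W0 → (2, 0, 0)
VC(e4, invoked at 6): max of VC(e2)=(0, 1, 1), then +1 on thread W2 → (0, 1, 2)
target: VC(e4) = (0, 1, 2)

(0, 1, 2)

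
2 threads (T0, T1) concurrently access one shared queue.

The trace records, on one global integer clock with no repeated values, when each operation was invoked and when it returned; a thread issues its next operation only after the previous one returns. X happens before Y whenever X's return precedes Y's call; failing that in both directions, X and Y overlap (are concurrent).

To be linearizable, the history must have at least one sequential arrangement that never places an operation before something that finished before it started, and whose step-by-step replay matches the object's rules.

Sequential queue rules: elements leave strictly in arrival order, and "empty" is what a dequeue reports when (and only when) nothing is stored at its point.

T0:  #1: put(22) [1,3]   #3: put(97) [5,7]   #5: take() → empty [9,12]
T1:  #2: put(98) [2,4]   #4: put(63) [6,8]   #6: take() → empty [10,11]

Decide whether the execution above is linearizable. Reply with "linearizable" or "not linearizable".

not linearizable

through event 10 a valid linearization exists; event 11 (#6 responding at time 11) ends that
checked exhaustively: 4 real-time-consistent orders of 5 completed operations, zero legal queue replays
completion choices over the 1 pending operation (#5) were checked; none helps
sample order #1, #2, #3, #4, #6 (pending dropped) stalls at step 5 — #6 take() → empty has no legal effect
sample order #1, #2, #4, #3, #6 (pending dropped) stalls at step 5 — #6 take() → empty has no legal effect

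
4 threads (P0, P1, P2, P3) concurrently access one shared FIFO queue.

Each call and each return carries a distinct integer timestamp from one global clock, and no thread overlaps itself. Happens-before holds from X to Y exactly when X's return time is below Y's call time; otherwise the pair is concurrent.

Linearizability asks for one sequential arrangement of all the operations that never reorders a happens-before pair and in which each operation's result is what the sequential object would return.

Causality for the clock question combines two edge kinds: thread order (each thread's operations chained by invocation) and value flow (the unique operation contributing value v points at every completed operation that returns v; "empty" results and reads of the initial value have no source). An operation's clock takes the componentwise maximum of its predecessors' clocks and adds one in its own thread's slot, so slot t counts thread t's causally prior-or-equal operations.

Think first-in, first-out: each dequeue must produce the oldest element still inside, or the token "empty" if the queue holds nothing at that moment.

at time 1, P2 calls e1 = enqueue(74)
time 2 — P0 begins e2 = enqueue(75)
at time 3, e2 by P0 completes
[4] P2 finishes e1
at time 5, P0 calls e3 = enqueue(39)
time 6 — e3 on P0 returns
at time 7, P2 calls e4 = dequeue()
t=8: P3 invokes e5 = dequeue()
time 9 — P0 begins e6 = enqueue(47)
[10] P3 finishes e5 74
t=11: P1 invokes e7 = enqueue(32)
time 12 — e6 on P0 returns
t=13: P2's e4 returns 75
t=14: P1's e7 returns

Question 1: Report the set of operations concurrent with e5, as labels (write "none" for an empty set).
Answer: e4, e6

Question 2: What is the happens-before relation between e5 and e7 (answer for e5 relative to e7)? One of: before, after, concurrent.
Answer: before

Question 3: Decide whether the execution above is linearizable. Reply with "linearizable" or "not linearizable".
linearizable

one valid linearization: e1, e2, e3, e5, e4, e6, e7
1. e1 enqueue(74), leaving queue <74>
2. e2 enqueue(75), leaving queue <74,75>
3. e3 enqueue(39), leaving queue <74,75,39>
4. e5 dequeue() → 74, leaving queue <75,39>
5. e4 dequeue() → 75, leaving queue <39>
6. e6 enqueue(47), leaving queue <39,47>
7. e7 enqueue(32), leaving queue <39,47,32>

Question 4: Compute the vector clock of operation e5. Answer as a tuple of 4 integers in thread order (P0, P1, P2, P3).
Answer: (0, 0, 1, 1)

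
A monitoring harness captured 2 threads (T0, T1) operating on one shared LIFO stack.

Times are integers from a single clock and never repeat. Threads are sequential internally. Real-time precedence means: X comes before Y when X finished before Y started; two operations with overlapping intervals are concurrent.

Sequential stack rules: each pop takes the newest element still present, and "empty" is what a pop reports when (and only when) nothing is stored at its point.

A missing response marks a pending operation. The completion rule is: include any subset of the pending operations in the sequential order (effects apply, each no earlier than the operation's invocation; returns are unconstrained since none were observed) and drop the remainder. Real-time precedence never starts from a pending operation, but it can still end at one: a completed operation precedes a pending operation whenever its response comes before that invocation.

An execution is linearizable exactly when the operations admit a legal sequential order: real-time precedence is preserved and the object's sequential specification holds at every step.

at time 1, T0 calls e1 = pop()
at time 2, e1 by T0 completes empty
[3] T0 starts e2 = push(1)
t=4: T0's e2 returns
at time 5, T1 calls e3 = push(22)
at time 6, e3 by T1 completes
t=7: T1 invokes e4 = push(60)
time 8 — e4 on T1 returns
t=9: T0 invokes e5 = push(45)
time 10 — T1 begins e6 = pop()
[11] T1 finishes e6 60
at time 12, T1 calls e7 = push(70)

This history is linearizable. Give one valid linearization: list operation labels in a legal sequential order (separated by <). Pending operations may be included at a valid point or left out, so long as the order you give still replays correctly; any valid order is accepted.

e1 < e2 < e3 < e4 < e6

step 1: e1 pop() → empty — stack <>
step 2: e2 push(1) — stack <1>
step 3: e3 push(22) — stack <1,22>
step 4: e4 push(60) — stack <1,22,60>
step 5: e6 pop() → 60 — stack <1,22>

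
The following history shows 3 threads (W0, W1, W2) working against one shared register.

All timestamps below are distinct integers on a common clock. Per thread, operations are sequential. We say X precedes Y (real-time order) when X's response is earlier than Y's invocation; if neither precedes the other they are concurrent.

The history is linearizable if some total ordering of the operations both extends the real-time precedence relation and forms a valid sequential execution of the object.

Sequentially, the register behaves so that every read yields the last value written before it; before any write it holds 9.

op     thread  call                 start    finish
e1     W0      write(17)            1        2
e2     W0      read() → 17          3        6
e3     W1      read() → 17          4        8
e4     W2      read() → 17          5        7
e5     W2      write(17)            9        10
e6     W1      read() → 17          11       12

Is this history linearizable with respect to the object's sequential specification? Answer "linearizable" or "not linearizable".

one valid linearization: e1, e2, e3, e4, e5, e6
step 1: e1 write(17) — value 17
step 2: e2 read() → 17 — value 17
step 3: e3 read() → 17 — value 17
step 4: e4 read() → 17 — value 17
step 5: e5 write(17) — value 17
step 6: e6 read() → 17 — value 17

linearizable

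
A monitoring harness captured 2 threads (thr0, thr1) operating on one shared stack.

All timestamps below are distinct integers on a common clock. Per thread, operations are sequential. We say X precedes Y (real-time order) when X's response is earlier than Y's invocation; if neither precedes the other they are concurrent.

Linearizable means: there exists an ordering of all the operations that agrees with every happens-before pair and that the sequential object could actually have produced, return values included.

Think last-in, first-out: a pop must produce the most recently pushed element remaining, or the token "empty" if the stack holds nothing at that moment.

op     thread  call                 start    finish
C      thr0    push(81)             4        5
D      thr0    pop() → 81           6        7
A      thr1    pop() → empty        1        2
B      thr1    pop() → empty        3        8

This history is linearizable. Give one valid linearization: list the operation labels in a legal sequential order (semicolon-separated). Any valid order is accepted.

A; B; C; D

1. A pop() → empty, leaving stack <>
2. B pop() → empty, leaving stack <>
3. C push(81), leaving stack <81>
4. D pop() → 81, leaving stack <>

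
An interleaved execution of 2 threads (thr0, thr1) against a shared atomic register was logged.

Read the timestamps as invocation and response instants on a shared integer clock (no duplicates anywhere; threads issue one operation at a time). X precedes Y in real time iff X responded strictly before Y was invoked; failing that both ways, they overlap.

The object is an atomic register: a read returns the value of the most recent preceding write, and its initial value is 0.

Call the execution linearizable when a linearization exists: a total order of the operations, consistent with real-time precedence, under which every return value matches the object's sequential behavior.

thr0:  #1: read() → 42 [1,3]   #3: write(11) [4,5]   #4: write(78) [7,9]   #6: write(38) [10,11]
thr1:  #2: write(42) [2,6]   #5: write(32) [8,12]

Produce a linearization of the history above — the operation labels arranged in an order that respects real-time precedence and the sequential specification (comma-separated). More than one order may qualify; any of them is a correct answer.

1. #2 write(42), leaving value 42
2. #1 read() → 42, leaving value 42
3. #3 write(11), leaving value 11
4. #4 write(78), leaving value 78
5. #5 write(32), leaving value 32
6. #6 write(38), leaving value 38

#2, #1, #3, #4, #5, #6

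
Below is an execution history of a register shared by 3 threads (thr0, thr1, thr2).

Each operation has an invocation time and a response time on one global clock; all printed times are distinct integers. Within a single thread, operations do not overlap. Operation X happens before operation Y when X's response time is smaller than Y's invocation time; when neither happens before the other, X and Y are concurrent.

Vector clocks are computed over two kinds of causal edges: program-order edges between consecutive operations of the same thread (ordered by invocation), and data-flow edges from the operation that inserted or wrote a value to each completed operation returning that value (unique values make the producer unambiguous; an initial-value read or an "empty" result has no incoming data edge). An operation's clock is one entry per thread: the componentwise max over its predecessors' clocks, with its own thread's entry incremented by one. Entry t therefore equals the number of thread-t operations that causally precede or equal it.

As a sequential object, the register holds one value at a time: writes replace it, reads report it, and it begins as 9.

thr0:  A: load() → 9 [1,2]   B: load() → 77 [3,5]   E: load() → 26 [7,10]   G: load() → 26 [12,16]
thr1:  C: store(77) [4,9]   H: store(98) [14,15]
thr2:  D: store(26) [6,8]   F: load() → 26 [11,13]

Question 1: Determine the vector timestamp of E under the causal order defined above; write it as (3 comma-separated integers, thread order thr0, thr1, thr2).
D, invoked 6, has no incoming edges; only thr2's bump applies → (0, 0, 1)
C, invoked 4, has no incoming edges; only thr1's bump applies → (0, 1, 0)
A, invoked 1, has no incoming edges; only thr0's bump applies → (1, 0, 0)
F (invocation 11): componentwise max over VC(D)=(0, 0, 1), +1 at thr2, giving (0, 0, 2)
H (invocation 14): componentwise max over VC(C)=(0, 1, 0), +1 at thr1, giving (0, 2, 0)
B (invocation 3): componentwise max over VC(A)=(1, 0, 0), VC(C)=(0, 1, 0), +1 at thr0, giving (2, 1, 0)
E (invocation 7): componentwise max over VC(B)=(2, 1, 0), VC(D)=(0, 0, 1), +1 at thr0, giving (3, 1, 1)
G (invocation 12): componentwise max over VC(D)=(0, 0, 1), VC(E)=(3, 1, 1), +1 at thr0, giving (4, 1, 1)
target: VC(E) = (3, 1, 1)

(3, 1, 1)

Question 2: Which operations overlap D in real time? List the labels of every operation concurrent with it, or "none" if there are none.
overlap test against D [6,8]: concurrent iff the interval meets 6..8
A [1,2]: before
B [3,5]: before
C [4,9]: concurrent
E [7,10]: concurrent
F [11,13]: after
G [12,16]: after
H [14,15]: after

C, E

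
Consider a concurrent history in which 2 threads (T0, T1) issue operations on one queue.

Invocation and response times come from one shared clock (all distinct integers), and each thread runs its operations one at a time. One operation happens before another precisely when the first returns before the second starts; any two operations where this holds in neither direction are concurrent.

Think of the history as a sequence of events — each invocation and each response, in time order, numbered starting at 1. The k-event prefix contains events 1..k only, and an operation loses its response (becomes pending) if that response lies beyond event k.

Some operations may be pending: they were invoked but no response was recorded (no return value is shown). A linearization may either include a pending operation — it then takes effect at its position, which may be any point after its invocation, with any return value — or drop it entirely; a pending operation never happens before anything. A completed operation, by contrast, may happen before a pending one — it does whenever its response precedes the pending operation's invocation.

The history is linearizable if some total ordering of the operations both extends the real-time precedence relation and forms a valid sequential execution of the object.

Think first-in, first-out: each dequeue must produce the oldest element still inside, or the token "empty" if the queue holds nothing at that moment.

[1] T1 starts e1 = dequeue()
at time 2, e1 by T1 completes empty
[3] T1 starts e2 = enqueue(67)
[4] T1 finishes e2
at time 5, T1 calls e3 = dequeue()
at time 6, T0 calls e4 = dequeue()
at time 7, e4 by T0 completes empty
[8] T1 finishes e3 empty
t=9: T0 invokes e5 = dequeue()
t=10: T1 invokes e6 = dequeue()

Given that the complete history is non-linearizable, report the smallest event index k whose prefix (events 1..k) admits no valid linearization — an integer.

one valid order for events 1..7 is e1, e2, e3, e4:
step 1: e1 dequeue() → empty — queue <>
step 2: e2 enqueue(67) — queue <67>
step 3: e3 dequeue() (pending, included) — queue <>
step 4: e4 dequeue() → empty — queue <>
with event 8 included (e3 responding at time 8), all real-time-consistent orders fail
sample order e1, e2, e3, e4 stalls at step 3 — e3 dequeue() → empty has no legal effect
sample order e1, e2, e4, e3 stalls at step 3 — e4 dequeue() → empty has no legal effect

8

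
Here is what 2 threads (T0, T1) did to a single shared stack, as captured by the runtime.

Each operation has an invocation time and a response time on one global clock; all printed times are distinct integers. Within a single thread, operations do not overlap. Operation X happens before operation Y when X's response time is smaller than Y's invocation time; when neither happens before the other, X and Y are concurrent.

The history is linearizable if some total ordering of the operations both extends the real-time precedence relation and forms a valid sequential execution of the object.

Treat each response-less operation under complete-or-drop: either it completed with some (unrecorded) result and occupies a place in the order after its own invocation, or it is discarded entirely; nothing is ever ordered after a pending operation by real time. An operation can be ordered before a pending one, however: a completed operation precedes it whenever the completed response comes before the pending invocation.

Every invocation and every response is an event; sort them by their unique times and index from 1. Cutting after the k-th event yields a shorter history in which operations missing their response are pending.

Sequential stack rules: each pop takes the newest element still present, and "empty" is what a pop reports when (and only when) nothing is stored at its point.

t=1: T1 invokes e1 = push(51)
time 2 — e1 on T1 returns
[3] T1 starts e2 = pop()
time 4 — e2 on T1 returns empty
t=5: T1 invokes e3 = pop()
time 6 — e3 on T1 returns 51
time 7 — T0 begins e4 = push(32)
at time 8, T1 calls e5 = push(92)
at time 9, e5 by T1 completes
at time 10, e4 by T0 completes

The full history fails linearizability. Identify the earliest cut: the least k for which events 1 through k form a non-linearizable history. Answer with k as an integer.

one valid order for events 1..3 is e1:
after step 1 (e1 push(51)): stack <51>
at event 4 (e2's time-4 response) nothing linearizes any more
one such order, e1, e2, breaks at step 2 where e2 pop() → empty is illegal

4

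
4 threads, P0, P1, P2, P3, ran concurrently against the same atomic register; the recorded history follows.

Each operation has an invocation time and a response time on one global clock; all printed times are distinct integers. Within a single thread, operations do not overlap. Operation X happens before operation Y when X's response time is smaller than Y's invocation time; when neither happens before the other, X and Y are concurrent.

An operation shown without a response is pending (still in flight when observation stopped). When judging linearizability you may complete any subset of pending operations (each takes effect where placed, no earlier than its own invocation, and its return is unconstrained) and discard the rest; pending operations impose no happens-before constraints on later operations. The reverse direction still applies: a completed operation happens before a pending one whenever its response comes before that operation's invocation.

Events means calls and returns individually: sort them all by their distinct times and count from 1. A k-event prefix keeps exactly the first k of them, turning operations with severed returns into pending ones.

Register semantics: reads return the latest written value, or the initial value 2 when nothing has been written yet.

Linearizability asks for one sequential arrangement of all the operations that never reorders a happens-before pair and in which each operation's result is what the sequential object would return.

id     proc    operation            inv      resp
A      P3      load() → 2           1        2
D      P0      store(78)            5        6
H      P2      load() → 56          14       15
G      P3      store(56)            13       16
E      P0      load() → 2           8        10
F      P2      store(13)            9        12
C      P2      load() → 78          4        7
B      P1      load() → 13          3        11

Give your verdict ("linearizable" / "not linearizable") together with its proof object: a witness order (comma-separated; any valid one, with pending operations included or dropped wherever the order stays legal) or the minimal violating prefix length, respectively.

not linearizable — minimal violating prefix: 10 events

already the first 10 events (up to E's response at time 10) admit no linearization; the first 9 still do
every one of the 2 real-time-consistent orders over 4 completed atomic register ops fails the sequential spec
every completion of the 2 pending operations (B, F) was checked; none linearizes
e.g. A, C, D, E (pending dropped): illegal at step 2, since C load() → 78 cannot apply there
e.g. A, D, C, E (pending dropped): illegal at step 4, since E load() → 2 cannot apply there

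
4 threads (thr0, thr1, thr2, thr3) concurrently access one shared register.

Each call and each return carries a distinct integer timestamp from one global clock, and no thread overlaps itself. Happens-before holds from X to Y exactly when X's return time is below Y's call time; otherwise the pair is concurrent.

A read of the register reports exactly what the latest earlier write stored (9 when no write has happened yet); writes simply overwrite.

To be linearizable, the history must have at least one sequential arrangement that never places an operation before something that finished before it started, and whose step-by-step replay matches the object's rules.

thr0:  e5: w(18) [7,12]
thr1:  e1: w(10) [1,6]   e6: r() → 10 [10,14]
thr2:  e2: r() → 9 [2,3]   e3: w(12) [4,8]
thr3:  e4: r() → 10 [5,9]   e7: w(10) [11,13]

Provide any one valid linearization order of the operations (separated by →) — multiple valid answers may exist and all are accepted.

e2 → e1 → e4 → e3 → e5 → e7 → e6

after step 1 (e2 r() → 9): value 9
after step 2 (e1 w(10)): value 10
after step 3 (e4 r() → 10): value 10
after step 4 (e3 w(12)): value 12
after step 5 (e5 w(18)): value 18
after step 6 (e7 w(10)): value 10
after step 7 (e6 r() → 10): value 10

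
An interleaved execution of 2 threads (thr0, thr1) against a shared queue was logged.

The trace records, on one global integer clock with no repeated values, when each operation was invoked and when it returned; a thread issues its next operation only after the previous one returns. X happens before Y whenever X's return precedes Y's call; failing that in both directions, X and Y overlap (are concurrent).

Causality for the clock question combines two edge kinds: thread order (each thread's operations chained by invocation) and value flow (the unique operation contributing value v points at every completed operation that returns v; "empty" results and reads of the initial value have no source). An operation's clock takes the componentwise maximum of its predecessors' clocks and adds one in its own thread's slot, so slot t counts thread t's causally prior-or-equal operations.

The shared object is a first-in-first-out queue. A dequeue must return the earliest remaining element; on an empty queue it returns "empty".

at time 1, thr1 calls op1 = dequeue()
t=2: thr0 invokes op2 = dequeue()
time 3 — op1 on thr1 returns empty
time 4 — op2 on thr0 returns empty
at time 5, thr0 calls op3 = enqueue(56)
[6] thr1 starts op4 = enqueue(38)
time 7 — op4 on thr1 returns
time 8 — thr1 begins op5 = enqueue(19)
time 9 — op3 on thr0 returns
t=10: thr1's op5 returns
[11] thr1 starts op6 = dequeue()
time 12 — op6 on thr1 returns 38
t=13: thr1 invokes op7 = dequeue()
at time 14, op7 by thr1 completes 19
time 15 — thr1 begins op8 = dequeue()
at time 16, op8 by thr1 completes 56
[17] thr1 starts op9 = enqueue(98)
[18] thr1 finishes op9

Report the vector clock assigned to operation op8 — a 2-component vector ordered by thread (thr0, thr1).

VC(op1, invoked at 1): no causal predecessors; +1 on thr1 → (0, 1)
VC(op2, invoked at 2): no causal predecessors; +1 on thr0 → (1, 0)
invoked at 6, op4 merges VC(op1)=(0, 1) and bumps thr1's slot → (0, 2)
invoked at 5, op3 merges VC(op2)=(1, 0) and bumps thr0's slot → (2, 0)
invoked at 8, op5 merges VC(op4)=(0, 2) and bumps thr1's slot → (0, 3)
invoked at 11, op6 merges VC(op4)=(0, 2), VC(op5)=(0, 3) and bumps thr1's slot → (0, 4)
invoked at 13, op7 merges VC(op5)=(0, 3), VC(op6)=(0, 4) and bumps thr1's slot → (0, 5)
invoked at 15, op8 merges VC(op3)=(2, 0), VC(op7)=(0, 5) and bumps thr1's slot → (2, 6)
invoked at 17, op9 merges VC(op8)=(2, 6) and bumps thr1's slot → (2, 7)
target: VC(op8) = (2, 6)

(2, 6)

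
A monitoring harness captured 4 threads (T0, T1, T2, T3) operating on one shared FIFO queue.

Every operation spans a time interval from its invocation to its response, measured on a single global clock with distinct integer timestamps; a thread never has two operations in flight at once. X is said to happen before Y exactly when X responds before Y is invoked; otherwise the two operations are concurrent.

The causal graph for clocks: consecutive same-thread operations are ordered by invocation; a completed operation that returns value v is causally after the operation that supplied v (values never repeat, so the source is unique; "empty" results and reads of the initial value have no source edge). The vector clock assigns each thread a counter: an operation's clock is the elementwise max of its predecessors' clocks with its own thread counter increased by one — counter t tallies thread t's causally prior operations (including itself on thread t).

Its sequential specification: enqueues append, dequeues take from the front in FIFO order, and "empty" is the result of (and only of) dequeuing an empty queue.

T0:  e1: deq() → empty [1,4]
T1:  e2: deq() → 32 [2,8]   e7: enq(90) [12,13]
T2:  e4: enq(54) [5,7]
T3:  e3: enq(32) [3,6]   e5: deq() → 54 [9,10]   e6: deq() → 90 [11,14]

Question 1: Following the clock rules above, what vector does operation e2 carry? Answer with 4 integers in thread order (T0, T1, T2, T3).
invoked at 3, e3 has no predecessors; its own T3 bump gives (0, 0, 0, 1)
invoked at 5, e4 has no predecessors; its own T2 bump gives (0, 0, 1, 0)
invoked at 1, e1 has no predecessors; its own T0 bump gives (1, 0, 0, 0)
VC(e2, invoked at 2): max of VC(e3)=(0, 0, 0, 1), then +1 on thread T1 → (0, 1, 0, 1)
VC(e5, invoked at 9): max of VC(e3)=(0, 0, 0, 1), VC(e4)=(0, 0, 1, 0), then +1 on thread T3 → (0, 0, 1, 2)
VC(e7, invoked at 12): max of VC(e2)=(0, 1, 0, 1), then +1 on thread T1 → (0, 2, 0, 1)
VC(e6, invoked at 11): max of VC(e5)=(0, 0, 1, 2), VC(e7)=(0, 2, 0, 1), then +1 on thread T3 → (0, 2, 1, 3)
target: VC(e2) = (0, 1, 0, 1)

(0, 1, 0, 1)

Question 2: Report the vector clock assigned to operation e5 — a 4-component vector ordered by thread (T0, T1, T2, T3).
e3 (invocation 3): nothing precedes it; T3's component alone gives (0, 0, 0, 1)
e4 (invocation 5): nothing precedes it; T2's component alone gives (0, 0, 1, 0)
e1 (invocation 1): nothing precedes it; T0's component alone gives (1, 0, 0, 0)
e2 (invocation 2): componentwise max over VC(e3)=(0, 0, 0, 1), +1 at T1, giving (0, 1, 0, 1)
e5 (invocation 9): componentwise max over VC(e3)=(0, 0, 0, 1), VC(e4)=(0, 0, 1, 0), +1 at T3, giving (0, 0, 1, 2)
e7 (invocation 12): componentwise max over VC(e2)=(0, 1, 0, 1), +1 at T1, giving (0, 2, 0, 1)
e6 (invocation 11): componentwise max over VC(e5)=(0, 0, 1, 2), VC(e7)=(0, 2, 0, 1), +1 at T3, giving (0, 2, 1, 3)
target: VC(e5) = (0, 0, 1, 2)

(0, 0, 1, 2)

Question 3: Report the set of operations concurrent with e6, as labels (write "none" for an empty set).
e6 spans [11,14]: anything still running between times 11 and 14 counts as concurrent
e1 [1,4]: before
e2 [2,8]: before
e3 [3,6]: before
e4 [5,7]: before
e5 [9,10]: before
e7 [12,13]: concurrent

e7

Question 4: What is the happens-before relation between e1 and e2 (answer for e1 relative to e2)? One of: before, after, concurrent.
e1 spans [1,4], e2 spans [2,8]
the intervals overlap in both directions

concurrent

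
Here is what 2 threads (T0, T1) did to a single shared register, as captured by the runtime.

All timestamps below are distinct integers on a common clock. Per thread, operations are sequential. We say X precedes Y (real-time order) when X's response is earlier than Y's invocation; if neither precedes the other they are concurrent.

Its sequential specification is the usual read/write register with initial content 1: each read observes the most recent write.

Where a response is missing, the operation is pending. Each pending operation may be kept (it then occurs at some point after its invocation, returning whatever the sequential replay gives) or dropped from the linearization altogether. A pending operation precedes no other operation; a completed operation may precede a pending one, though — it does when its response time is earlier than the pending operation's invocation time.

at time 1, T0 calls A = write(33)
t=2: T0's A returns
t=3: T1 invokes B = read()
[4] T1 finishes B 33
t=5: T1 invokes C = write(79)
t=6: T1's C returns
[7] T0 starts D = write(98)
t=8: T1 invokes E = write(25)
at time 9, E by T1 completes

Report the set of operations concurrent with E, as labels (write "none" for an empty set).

E runs from 8 to 9; window-overlapping ops are concurrent
A [1,2]: before
B [3,4]: before
C [5,6]: before
D [7,…): concurrent

D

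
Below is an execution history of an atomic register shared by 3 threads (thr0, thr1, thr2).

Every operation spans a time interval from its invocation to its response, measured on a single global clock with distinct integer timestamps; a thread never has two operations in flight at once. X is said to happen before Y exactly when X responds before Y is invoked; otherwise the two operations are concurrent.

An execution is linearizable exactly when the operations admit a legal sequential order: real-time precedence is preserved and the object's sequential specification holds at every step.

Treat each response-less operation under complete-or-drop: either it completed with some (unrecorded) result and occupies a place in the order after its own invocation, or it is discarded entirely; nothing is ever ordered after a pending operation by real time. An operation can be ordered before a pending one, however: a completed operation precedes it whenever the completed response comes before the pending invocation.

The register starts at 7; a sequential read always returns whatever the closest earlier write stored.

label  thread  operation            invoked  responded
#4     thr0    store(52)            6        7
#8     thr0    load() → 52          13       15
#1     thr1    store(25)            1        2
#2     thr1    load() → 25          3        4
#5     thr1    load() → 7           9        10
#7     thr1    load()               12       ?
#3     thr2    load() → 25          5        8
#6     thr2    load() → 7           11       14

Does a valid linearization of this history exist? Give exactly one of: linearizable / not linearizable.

not linearizable

prefix check: 1..9 passes, 1..10 fails once #5's time-10 response joins
real-time-consistent orders of the 5 completed operations: 2 — all fail the atomic register replay
e.g. #1, #2, #3, #4, #5: illegal at step 5, since #5 load() → 7 cannot apply there
e.g. #1, #2, #4, #3, #5: illegal at step 4, since #3 load() → 25 cannot apply there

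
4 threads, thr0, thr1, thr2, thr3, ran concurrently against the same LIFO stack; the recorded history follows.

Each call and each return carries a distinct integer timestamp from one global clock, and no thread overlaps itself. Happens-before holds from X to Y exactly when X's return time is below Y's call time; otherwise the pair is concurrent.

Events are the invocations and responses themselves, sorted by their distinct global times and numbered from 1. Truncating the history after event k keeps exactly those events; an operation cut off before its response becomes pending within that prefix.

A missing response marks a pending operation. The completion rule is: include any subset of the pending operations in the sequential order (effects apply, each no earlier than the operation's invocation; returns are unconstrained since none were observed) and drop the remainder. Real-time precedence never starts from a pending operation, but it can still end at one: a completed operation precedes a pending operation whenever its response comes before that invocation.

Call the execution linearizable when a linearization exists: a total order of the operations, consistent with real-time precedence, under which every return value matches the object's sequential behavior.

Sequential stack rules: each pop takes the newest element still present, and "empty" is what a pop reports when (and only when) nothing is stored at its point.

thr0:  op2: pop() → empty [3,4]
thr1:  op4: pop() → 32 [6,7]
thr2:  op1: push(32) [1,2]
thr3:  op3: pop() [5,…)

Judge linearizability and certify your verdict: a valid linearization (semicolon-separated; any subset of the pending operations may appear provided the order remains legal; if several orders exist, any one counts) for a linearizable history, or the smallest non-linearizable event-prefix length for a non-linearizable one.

not linearizable — minimal violating prefix: 4 events

through event 3 a valid linearization exists; event 4 (op2 responding at time 4) ends that
the sole real-time-consistent order of 2 completed operations fails the LIFO stack replay
e.g. op1, op2: illegal at step 2, since op2 pop() → empty cannot apply there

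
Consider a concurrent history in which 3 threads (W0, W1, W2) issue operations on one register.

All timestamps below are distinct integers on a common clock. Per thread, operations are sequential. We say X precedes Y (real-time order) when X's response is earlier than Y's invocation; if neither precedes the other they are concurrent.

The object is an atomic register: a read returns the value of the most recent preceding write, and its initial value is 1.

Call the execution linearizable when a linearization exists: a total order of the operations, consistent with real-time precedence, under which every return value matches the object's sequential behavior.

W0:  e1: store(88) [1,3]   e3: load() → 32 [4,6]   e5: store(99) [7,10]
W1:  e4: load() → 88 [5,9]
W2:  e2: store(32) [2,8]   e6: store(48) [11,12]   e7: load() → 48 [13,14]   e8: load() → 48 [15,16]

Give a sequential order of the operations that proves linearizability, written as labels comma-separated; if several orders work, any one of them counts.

e1, e4, e2, e3, e5, e6, e7, e8

1. e1 store(88), leaving value 88
2. e4 load() → 88, leaving value 88
3. e2 store(32), leaving value 32
4. e3 load() → 32, leaving value 32
5. e5 store(99), leaving value 99
6. e6 store(48), leaving value 48
7. e7 load() → 48, leaving value 48
8. e8 load() → 48, leaving value 48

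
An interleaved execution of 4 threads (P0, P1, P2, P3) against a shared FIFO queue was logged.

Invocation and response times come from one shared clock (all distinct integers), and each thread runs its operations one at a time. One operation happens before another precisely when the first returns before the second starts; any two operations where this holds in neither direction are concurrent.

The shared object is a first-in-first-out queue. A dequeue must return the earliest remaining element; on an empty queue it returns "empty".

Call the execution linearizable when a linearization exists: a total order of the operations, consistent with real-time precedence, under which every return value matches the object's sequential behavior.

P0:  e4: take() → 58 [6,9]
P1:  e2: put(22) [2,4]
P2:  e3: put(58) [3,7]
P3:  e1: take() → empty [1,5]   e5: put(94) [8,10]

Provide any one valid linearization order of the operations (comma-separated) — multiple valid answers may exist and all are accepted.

after step 1 (e1 take() → empty): queue <>
after step 2 (e3 put(58)): queue <58>
after step 3 (e2 put(22)): queue <58,22>
after step 4 (e4 take() → 58): queue <22>
after step 5 (e5 put(94)): queue <22,94>

e1, e3, e2, e4, e5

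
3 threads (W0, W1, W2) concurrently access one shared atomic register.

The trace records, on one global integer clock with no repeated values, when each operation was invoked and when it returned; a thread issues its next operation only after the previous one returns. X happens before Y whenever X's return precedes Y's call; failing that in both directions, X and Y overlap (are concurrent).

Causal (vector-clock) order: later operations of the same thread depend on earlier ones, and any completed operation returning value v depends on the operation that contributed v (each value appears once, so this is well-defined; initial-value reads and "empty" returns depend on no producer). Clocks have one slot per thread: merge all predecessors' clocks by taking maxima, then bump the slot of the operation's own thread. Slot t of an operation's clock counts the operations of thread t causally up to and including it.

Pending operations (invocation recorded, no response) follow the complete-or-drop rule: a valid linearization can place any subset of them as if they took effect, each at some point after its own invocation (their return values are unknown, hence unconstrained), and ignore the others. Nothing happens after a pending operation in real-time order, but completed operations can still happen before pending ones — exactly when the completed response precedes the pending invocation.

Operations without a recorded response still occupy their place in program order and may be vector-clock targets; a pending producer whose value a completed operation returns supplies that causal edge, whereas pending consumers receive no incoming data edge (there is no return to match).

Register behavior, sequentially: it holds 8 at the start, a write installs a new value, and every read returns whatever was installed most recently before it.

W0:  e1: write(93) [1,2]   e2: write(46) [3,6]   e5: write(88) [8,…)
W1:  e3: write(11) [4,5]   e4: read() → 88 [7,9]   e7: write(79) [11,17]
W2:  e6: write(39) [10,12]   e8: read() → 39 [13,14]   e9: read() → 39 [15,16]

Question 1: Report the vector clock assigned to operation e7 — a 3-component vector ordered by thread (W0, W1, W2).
e6, invoked 10, has no incoming edges; only W2's bump applies → (0, 0, 1)
e3, invoked 4, has no incoming edges; only W1's bump applies → (0, 1, 0)
e1, invoked 1, has no incoming edges; only W0's bump applies → (1, 0, 0)
e8 (invocation 13): componentwise max over VC(e6)=(0, 0, 1), +1 at W2, giving (0, 0, 2)
e2 (invocation 3): componentwise max over VC(e1)=(1, 0, 0), +1 at W0, giving (2, 0, 0)
e9 (invocation 15): componentwise max over VC(e6)=(0, 0, 1), VC(e8)=(0, 0, 2), +1 at W2, giving (0, 0, 3)
e5 (invocation 8): componentwise max over VC(e2)=(2, 0, 0), +1 at W0, giving (3, 0, 0)
e4 (invocation 7): componentwise max over VC(e3)=(0, 1, 0), VC(e5)=(3, 0, 0), +1 at W1, giving (3, 2, 0)
e7 (invocation 11): componentwise max over VC(e4)=(3, 2, 0), +1 at W1, giving (3, 3, 0)
target: VC(e7) = (3, 3, 0)

(3, 3, 0)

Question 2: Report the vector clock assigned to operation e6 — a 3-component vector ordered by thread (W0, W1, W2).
invoked at 10, e6 has no predecessors; its own W2 bump gives (0, 0, 1)
invoked at 4, e3 has no predecessors; its own W1 bump gives (0, 1, 0)
invoked at 1, e1 has no predecessors; its own W0 bump gives (1, 0, 0)
VC(e8, invoked at 13): max of VC(e6)=(0, 0, 1), then +1 on thread W2 → (0, 0, 2)
VC(e2, invoked at 3): max of VC(e1)=(1, 0, 0), then +1 on thread W0 → (2, 0, 0)
VC(e9, invoked at 15): max of VC(e6)=(0, 0, 1), VC(e8)=(0, 0, 2), then +1 on thread W2 → (0, 0, 3)
VC(e5, invoked at 8): max of VC(e2)=(2, 0, 0), then +1 on thread W0 → (3, 0, 0)
VC(e4, invoked at 7): max of VC(e3)=(0, 1, 0), VC(e5)=(3, 0, 0), then +1 on thread W1 → (3, 2, 0)
VC(e7, invoked at 11): max of VC(e4)=(3, 2, 0), then +1 on thread W1 → (3, 3, 0)
target: VC(e6) = (0, 0, 1)

(0, 0, 1)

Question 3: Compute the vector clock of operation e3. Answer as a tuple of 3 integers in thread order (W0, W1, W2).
VC(e6, invoked at 10): no causal predecessors; +1 on W2 → (0, 0, 1)
VC(e3, invoked at 4): no causal predecessors; +1 on W1 → (0, 1, 0)
VC(e1, invoked at 1): no causal predecessors; +1 on W0 → (1, 0, 0)
invoked at 13, e8 merges VC(e6)=(0, 0, 1) and bumps W2's slot → (0, 0, 2)
invoked at 3, e2 merges VC(e1)=(1, 0, 0) and bumps W0's slot → (2, 0, 0)
invoked at 15, e9 merges VC(e6)=(0, 0, 1), VC(e8)=(0, 0, 2) and bumps W2's slot → (0, 0, 3)
invoked at 8, e5 merges VC(e2)=(2, 0, 0) and bumps W0's slot → (3, 0, 0)
invoked at 7, e4 merges VC(e3)=(0, 1, 0), VC(e5)=(3, 0, 0) and bumps W1's slot → (3, 2, 0)
invoked at 11, e7 merges VC(e4)=(3, 2, 0) and bumps W1's slot → (3, 3, 0)
target: VC(e3) = (0, 1, 0)

(0, 1, 0)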